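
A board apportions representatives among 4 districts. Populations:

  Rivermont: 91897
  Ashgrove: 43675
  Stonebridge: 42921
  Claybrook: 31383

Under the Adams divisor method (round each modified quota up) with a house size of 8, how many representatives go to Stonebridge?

Standard divisor 209876/8 ≈ 26234.5; standard quotas: Rivermont 3.503, Ashgrove 1.665, Stonebridge 1.636, Claybrook 1.196.
Rounding up gives 4, 2, 2, 2 = 10 seats, so the divisor must be adjusted.
With modified divisor 37200: modified quotas Rivermont 2.470, Ashgrove 1.174, Stonebridge 1.154, Claybrook 0.844.
Rounding up: Rivermont 3, Ashgrove 2, Stonebridge 2, Claybrook 1 (total 8).
Stonebridge receives 2.

2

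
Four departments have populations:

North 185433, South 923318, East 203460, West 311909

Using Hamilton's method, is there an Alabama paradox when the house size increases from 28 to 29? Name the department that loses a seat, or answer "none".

none

At 28 seats: North 3, South 16, East 4, West 5.
At 29 seats: North 3, South 16, East 4, West 6.
No department's allocation decreased.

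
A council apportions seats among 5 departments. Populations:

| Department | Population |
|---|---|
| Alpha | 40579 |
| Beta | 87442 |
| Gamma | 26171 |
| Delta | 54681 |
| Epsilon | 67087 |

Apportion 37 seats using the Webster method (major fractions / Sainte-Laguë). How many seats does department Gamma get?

4

Standard divisor 275960/37 ≈ 7458.378; standard quotas: Alpha 5.441, Beta 11.724, Gamma 3.509, Delta 7.331, Epsilon 8.995.
Rounding to the nearest integer gives Alpha 5, Beta 12, Gamma 4, Delta 7, Epsilon 9 — total 37, matching the house size, so no adjustment is needed.
Gamma receives 4.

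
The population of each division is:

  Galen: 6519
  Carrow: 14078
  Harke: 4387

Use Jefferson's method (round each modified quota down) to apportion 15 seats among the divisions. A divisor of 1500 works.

Galen: 4, Carrow: 9, Harke: 2

With modified divisor 1500: modified quotas Galen 4.346, Carrow 9.385, Harke 2.925.
Rounding down: Galen 4, Carrow 9, Harke 2 (total 15).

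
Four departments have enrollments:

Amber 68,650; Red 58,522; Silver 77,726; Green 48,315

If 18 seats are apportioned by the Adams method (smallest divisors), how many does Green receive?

4

Standard divisor 253213/18 ≈ 14067.389; standard quotas: Amber 4.880, Red 4.160, Silver 5.525, Green 3.435.
Rounding up gives 5, 5, 6, 4 = 20 seats, so the divisor must be adjusted.
With modified divisor 15800: modified quotas Amber 4.345, Red 3.704, Silver 4.919, Green 3.058.
Rounding up: Amber 5, Red 4, Silver 5, Green 4 (total 18).
Green receives 4.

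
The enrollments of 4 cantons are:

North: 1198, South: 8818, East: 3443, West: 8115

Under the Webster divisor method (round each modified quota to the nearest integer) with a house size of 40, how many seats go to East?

6

Standard divisor 21574/40 ≈ 539.35; standard quotas: North 2.221, South 16.349, East 6.384, West 15.046.
Rounding to the nearest integer gives 2, 16, 6, 15 = 39 seats, so the divisor must be adjusted.
With modified divisor 532: modified quotas North 2.252, South 16.575, East 6.472, West 15.254.
Rounding to the nearest integer: North 2, South 17, East 6, West 15 (total 40).
East receives 6.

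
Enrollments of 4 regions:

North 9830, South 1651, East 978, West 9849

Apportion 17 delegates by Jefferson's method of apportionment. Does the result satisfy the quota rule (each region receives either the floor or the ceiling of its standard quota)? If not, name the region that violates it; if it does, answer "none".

none

Standard quotas: North 7.491, South 1.258, East 0.745, West 7.506.
Jefferson allocation: North 8, South 1, East 0, West 8.
Every allocation lies between the lower and upper quota.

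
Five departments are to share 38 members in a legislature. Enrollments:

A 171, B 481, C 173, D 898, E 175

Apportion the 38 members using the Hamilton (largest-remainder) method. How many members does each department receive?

A 3, B 10, C 3, D 18, E 4

The standard divisor is 1898/38 ≈ 49.947.
Standard quotas: A 3.424, B 9.630, C 3.464, D 17.979, E 3.504.
Lower quotas: A 3, B 9, C 3, D 17, E 3 (sum 35, leaving 3 seats).
Remainders in descending order: D 0.979, B 0.630, E 0.504, C 0.464, A 0.424.
The surplus seats go to D, B, E.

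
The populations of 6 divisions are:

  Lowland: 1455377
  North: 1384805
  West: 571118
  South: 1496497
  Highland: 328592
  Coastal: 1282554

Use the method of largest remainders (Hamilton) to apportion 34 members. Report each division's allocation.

Lowland 7; North 7; West 3; South 8; Highland 2; Coastal 7

Standard divisor: 6518943 ÷ 34 ≈ 191733.618.
Standard quotas: Lowland 7.5906, North 7.2225, West 2.9787, South 7.8051, Highland 1.7138, Coastal 6.6892.
Lower quotas: Lowland 7, North 7, West 2, South 7, Highland 1, Coastal 6 (sum 30, leaving 4 seats).
Remainders in descending order: West 0.9787, South 0.8051, Highland 0.7138, Coastal 0.6892, Lowland 0.5906, North 0.2225.
Largest remainders: West, South, Highland, Coastal receive the extra seats.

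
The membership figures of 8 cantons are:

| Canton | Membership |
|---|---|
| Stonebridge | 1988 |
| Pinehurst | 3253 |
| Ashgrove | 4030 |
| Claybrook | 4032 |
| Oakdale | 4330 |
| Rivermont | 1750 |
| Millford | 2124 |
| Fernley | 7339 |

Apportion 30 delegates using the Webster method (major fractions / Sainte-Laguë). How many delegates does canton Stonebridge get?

2

Standard divisor 28846/30 ≈ 961.533; standard quotas: Stonebridge 2.068, Pinehurst 3.383, Ashgrove 4.191, Claybrook 4.193, Oakdale 4.503, Rivermont 1.820, Millford 2.209, Fernley 7.633.
Rounding to the nearest integer gives Stonebridge 2, Pinehurst 3, Ashgrove 4, Claybrook 4, Oakdale 5, Rivermont 2, Millford 2, Fernley 8 — total 30, matching the house size, so no adjustment is needed.
Stonebridge receives 2.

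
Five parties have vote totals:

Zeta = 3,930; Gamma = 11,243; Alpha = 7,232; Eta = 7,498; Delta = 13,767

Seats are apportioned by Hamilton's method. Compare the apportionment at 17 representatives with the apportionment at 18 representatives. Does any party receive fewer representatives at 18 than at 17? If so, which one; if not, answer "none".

Zeta

At 17 seats: Zeta 2, Gamma 4, Alpha 3, Eta 3, Delta 5.
At 18 seats: Zeta 1, Gamma 5, Alpha 3, Eta 3, Delta 6.
Zeta drops from 2 to 1.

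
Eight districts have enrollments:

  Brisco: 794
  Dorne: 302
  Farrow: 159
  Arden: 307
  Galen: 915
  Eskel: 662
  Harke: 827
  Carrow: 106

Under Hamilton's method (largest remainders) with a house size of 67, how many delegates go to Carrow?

2

The standard divisor is 4072/67 ≈ 60.776.
Standard quotas: Brisco 13.064, Dorne 4.969, Farrow 2.616, Arden 5.051, Galen 15.055, Eskel 10.892, Harke 13.607, Carrow 1.744.
Lower quotas: Brisco 13, Dorne 4, Farrow 2, Arden 5, Galen 15, Eskel 10, Harke 13, Carrow 1 (sum 63, leaving 4 seats).
Remainders in descending order: Dorne 0.969, Eskel 0.892, Carrow 0.744, Farrow 0.616, Harke 0.607, Brisco 0.064, Galen 0.055, Arden 0.051.
Largest remainders: Dorne, Eskel, Carrow, Farrow receive the extra seats.
Carrow receives 2.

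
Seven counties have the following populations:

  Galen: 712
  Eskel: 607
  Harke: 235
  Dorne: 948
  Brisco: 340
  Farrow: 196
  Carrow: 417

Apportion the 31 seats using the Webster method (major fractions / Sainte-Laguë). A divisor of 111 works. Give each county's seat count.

With modified divisor 111: modified quotas Galen 6.414, Eskel 5.468, Harke 2.117, Dorne 8.541, Brisco 3.063, Farrow 1.766, Carrow 3.757.
Rounding to the nearest integer: Galen 6, Eskel 5, Harke 2, Dorne 9, Brisco 3, Farrow 2, Carrow 4 (total 31).

Galen=6, Eskel=5, Harke=2, Dorne=9, Brisco=3, Farrow=2, Carrow=4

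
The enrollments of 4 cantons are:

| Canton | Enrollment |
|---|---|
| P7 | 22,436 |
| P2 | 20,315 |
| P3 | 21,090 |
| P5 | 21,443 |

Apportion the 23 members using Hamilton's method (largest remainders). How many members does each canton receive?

Total 85284; standard divisor 85284/23 = 3708.
Standard quotas: P7 6.0507, P2 5.4787, P3 5.6877, P5 5.7829.
Lower quotas: P7 6, P2 5, P3 5, P5 5 (sum 21, leaving 2 seats).
Remainders in descending order: P5 0.7829, P3 0.6877, P2 0.4787, P7 0.0507.
Largest remainders: P5, P3 receive the extra seats.

P7: 6, P2: 5, P3: 6, P5: 6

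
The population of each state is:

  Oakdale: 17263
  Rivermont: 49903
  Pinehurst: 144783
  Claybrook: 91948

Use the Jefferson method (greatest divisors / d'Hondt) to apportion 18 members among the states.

Oakdale 1, Rivermont 3, Pinehurst 9, Claybrook 5

Standard divisor 303897/18 ≈ 16883.167; standard quotas: Oakdale 1.022, Rivermont 2.956, Pinehurst 8.576, Claybrook 5.446.
Rounding down gives 1, 2, 8, 5 = 16 seats, so the divisor must be adjusted.
With modified divisor 15700: modified quotas Oakdale 1.100, Rivermont 3.179, Pinehurst 9.222, Claybrook 5.857.
Rounding down: Oakdale 1, Rivermont 3, Pinehurst 9, Claybrook 5 (total 18).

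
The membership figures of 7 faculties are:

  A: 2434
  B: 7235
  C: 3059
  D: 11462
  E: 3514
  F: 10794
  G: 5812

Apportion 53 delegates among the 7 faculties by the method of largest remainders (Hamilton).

Standard divisor: 44310 ÷ 53 ≈ 836.038.
Standard quotas: A 2.9114, B 8.6539, C 3.6589, D 13.7099, E 4.2032, F 12.9109, G 6.9518.
Lower quotas: A 2, B 8, C 3, D 13, E 4, F 12, G 6 (sum 48, leaving 5 seats).
Remainders in descending order: G 0.9518, A 0.9114, F 0.9109, D 0.7099, C 0.6589, B 0.6539, E 0.2032.
Largest remainders: G, A, F, D, C receive the extra seats.

A 3; B 8; C 4; D 14; E 4; F 13; G 7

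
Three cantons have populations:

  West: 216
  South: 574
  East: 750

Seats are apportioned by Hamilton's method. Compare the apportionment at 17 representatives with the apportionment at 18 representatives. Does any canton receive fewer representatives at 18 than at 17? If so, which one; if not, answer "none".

At 17 seats: West 3, South 6, East 8.
At 18 seats: West 2, South 7, East 9.
West drops from 3 to 2.

West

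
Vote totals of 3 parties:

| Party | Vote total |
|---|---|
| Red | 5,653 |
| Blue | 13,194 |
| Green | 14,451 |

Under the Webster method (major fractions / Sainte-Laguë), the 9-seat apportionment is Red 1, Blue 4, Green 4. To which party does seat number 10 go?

Priority for the next seat is population ÷ (current seats + 0.5).
Priorities: Red 3768.667, Blue 2932.000, Green 3211.333.
Highest priority: Red.

Red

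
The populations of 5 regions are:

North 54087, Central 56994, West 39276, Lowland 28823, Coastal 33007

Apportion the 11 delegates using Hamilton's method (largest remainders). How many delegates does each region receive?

North: 3; Central: 3; West: 2; Lowland: 1; Coastal: 2

The standard divisor is 212187/11 ≈ 19289.727.
Standard quotas: North 2.8039, Central 2.9546, West 2.0361, Lowland 1.4942, Coastal 1.7111.
Lower quotas: North 2, Central 2, West 2, Lowland 1, Coastal 1 (sum 8, leaving 3 seats).
Remainders in descending order: Central 0.9546, North 0.8039, Coastal 0.7111, Lowland 0.4942, West 0.0361.
The surplus seats go to Central, North, Coastal.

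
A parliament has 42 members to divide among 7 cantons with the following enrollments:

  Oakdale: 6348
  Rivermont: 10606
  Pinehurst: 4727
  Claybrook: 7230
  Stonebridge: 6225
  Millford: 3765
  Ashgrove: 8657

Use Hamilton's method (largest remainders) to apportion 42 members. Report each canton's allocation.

Standard divisor: 47558 ÷ 42 ≈ 1132.333.
Standard quotas: Oakdale 5.6061, Rivermont 9.3665, Pinehurst 4.1746, Claybrook 6.3850, Stonebridge 5.4975, Millford 3.3250, Ashgrove 7.6453.
Lower quotas: Oakdale 5, Rivermont 9, Pinehurst 4, Claybrook 6, Stonebridge 5, Millford 3, Ashgrove 7 (sum 39, leaving 3 seats).
Remainders in descending order: Ashgrove 0.6453, Oakdale 0.6061, Stonebridge 0.4975, Claybrook 0.3850, Rivermont 0.3665, Millford 0.3250, Pinehurst 0.1746.
The surplus seats go to Ashgrove, Oakdale, Stonebridge.

Oakdale 6; Rivermont 9; Pinehurst 4; Claybrook 6; Stonebridge 6; Millford 3; Ashgrove 8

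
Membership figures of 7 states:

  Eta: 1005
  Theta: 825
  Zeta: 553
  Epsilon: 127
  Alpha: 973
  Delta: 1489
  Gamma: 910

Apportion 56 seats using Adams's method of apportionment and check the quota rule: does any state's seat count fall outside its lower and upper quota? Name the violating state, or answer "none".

none

Standard quotas: Eta 9.568, Theta 7.854, Zeta 5.265, Epsilon 1.209, Alpha 9.264, Delta 14.176, Gamma 8.664.
Adams allocation: Eta 9, Theta 8, Zeta 5, Epsilon 2, Alpha 9, Delta 14, Gamma 9.
Every allocation lies between the lower and upper quota.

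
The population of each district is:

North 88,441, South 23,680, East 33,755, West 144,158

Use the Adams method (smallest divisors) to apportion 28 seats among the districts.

North 8, South 3, East 4, West 13

Standard divisor 290034/28 ≈ 10358.357; standard quotas: North 8.538, South 2.286, East 3.259, West 13.917.
Rounding up gives 9, 3, 4, 14 = 30 seats, so the divisor must be adjusted.
With modified divisor 11170: modified quotas North 7.918, South 2.120, East 3.022, West 12.906.
Rounding up: North 8, South 3, East 4, West 13 (total 28).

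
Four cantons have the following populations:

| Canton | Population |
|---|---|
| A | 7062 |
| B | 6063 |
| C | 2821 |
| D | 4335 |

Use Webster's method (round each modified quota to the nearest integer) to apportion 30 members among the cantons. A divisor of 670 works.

A=11, B=9, C=4, D=6

With modified divisor 670: modified quotas A 10.540, B 9.049, C 4.210, D 6.470.
Rounding to the nearest integer: A 11, B 9, C 4, D 6 (total 30).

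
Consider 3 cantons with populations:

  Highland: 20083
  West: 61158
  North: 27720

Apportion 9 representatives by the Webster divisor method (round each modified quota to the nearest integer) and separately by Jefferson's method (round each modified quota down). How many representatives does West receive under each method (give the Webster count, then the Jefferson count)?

5 and 6

Webster: Highland 2, West 5, North 2.
Jefferson: Highland 1, West 6, North 2.
West gets 5 under Webster and 6 under Jefferson.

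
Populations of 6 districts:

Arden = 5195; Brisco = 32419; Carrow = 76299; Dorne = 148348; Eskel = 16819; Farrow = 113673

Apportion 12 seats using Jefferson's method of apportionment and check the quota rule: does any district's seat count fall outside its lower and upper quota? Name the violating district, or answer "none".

none

Standard quotas: Arden 0.159, Brisco 0.991, Carrow 2.331, Dorne 4.533, Eskel 0.514, Farrow 3.473.
Jefferson allocation: Arden 0, Brisco 1, Carrow 2, Dorne 5, Eskel 0, Farrow 4.
Every allocation lies between the lower and upper quota.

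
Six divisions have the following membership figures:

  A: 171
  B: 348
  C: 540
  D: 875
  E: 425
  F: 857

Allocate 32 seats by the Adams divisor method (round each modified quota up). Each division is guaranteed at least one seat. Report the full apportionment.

Standard divisor 3216/32 ≈ 100.5; standard quotas: A 1.701, B 3.463, C 5.373, D 8.706, E 4.229, F 8.527.
Rounding up gives 2, 4, 6, 9, 5, 9 = 35 seats, so the divisor must be adjusted.
With modified divisor 109: modified quotas A 1.569, B 3.193, C 4.954, D 8.028, E 3.899, F 7.862.
Rounding up: A 2, B 4, C 5, D 9, E 4, F 8 (total 32).

A: 2, B: 4, C: 5, D: 9, E: 4, F: 8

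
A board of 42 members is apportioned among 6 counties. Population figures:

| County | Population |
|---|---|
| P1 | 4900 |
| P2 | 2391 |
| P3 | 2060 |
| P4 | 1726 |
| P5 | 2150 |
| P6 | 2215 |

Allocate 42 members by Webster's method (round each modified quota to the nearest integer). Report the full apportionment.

P1 13, P2 6, P3 6, P4 5, P5 6, P6 6

Standard divisor 15442/42 ≈ 367.667; standard quotas: P1 13.327, P2 6.503, P3 5.603, P4 4.694, P5 5.848, P6 6.024.
Rounding to the nearest integer gives 13, 7, 6, 5, 6, 6 = 43 seats, so the divisor must be adjusted.
With modified divisor 370: modified quotas P1 13.243, P2 6.462, P3 5.568, P4 4.665, P5 5.811, P6 5.986.
Rounding to the nearest integer: P1 13, P2 6, P3 6, P4 5, P5 6, P6 6 (total 42).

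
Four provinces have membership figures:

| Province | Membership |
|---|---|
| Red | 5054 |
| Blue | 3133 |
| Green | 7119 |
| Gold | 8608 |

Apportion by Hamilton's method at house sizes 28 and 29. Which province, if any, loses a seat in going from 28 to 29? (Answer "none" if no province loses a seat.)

At 28 seats: Red 6, Blue 4, Green 8, Gold 10.
At 29 seats: Red 6, Blue 4, Green 9, Gold 10.
No province's allocation decreased.

none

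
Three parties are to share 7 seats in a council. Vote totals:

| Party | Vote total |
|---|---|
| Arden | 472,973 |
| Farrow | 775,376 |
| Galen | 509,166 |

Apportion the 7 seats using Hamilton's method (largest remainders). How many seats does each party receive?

Total 1757515; standard divisor 1757515/7 ≈ 251073.571.
Standard quotas: Arden 1.8838, Farrow 3.0882, Galen 2.0280.
Lower quotas: Arden 1, Farrow 3, Galen 2 (sum 6, leaving 1 seat).
Remainders in descending order: Arden 0.8838, Farrow 0.0882, Galen 0.0280.
The surplus seat goes to Arden.

Arden: 2; Farrow: 3; Galen: 2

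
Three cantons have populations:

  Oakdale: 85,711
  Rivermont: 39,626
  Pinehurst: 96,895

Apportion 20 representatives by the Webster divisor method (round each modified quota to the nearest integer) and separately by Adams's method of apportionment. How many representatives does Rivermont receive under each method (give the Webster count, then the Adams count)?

Webster: Oakdale 8, Rivermont 3, Pinehurst 9.
Adams: Oakdale 8, Rivermont 4, Pinehurst 8.
Rivermont gets 3 under Webster and 4 under Adams.

3 and 4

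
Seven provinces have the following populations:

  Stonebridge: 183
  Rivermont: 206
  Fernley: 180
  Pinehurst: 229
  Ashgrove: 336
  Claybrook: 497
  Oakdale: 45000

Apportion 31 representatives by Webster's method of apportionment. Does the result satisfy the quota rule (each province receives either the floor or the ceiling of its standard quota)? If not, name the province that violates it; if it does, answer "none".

Oakdale

Standard quotas: Stonebridge 0.122, Rivermont 0.137, Fernley 0.120, Pinehurst 0.152, Ashgrove 0.223, Claybrook 0.330, Oakdale 29.916.
Webster allocation: Stonebridge 0, Rivermont 0, Fernley 0, Pinehurst 0, Ashgrove 0, Claybrook 0, Oakdale 31.
Oakdale has quota 29.916 (lower 29, upper 30) but receives 31 — outside the quota interval.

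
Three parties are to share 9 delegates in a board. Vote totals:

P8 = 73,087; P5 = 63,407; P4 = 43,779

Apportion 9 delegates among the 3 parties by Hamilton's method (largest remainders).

P8 4, P5 3, P4 2

Total 180273; standard divisor 180273/9 ≈ 20030.333.
Standard quotas: P8 3.6488, P5 3.1655, P4 2.1856.
Lower quotas: P8 3, P5 3, P4 2 (sum 8, leaving 1 seat).
Remainders in descending order: P8 0.6488, P4 0.1856, P5 0.1655.
Largest remainder: P8 receives the extra seat.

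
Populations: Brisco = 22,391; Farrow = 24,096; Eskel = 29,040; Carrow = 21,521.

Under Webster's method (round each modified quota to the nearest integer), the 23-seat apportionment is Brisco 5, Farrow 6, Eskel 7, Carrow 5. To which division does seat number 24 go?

Priority for the next seat is population ÷ (current seats + 0.5).
Priorities: Brisco 4071.091, Farrow 3707.077, Eskel 3872.000, Carrow 3912.909.
Highest priority: Brisco.

Brisco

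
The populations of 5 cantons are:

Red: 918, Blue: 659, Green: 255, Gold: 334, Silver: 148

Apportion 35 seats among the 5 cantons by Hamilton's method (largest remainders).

The standard divisor is 2314/35 ≈ 66.114.
Standard quotas: Red 13.885, Blue 9.968, Green 3.857, Gold 5.052, Silver 2.239.
Lower quotas: Red 13, Blue 9, Green 3, Gold 5, Silver 2 (sum 32, leaving 3 seats).
Remainders in descending order: Blue 0.968, Red 0.885, Green 0.857, Silver 0.239, Gold 0.052.
Largest remainders: Blue, Red, Green receive the extra seats.

Red=14, Blue=10, Green=4, Gold=5, Silver=2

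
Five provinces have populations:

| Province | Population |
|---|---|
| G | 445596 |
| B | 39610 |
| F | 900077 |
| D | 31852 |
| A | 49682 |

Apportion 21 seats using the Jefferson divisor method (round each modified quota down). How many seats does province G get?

Standard divisor 1466817/21 ≈ 69848.429; standard quotas: G 6.379, B 0.567, F 12.886, D 0.456, A 0.711.
Rounding down gives 6, 0, 12, 0, 0 = 18 seats, so the divisor must be adjusted.
With modified divisor 61800: modified quotas G 7.210, B 0.641, F 14.564, D 0.515, A 0.804.
Rounding down: G 7, B 0, F 14, D 0, A 0 (total 21).
G receives 7.

7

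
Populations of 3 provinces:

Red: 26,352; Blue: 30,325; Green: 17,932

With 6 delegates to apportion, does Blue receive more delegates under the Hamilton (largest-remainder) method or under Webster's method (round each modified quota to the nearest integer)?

Webster

Hamilton: Red 2, Blue 2, Green 2.
Webster: Red 2, Blue 3, Green 1.
Blue gets 2 under Hamilton and 3 under Webster.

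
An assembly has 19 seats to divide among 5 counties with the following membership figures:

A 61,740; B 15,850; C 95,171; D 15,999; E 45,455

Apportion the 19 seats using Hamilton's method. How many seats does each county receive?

The standard divisor is 234215/19 ≈ 12327.105.
Standard quotas: A 5.0085, B 1.2858, C 7.7205, D 1.2979, E 3.6874.
Lower quotas: A 5, B 1, C 7, D 1, E 3 (sum 17, leaving 2 seats).
Remainders in descending order: C 0.7205, E 0.6874, D 0.2979, B 0.2858, A 0.0085.
Largest remainders: C, E receive the extra seats.

A: 5, B: 1, C: 8, D: 1, E: 4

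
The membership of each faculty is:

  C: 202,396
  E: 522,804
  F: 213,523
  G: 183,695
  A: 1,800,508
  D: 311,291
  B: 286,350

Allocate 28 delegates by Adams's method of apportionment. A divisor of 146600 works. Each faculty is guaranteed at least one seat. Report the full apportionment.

With modified divisor 146600: modified quotas C 1.381, E 3.566, F 1.457, G 1.253, A 12.282, D 2.123, B 1.953.
Rounding up: C 2, E 4, F 2, G 2, A 13, D 3, B 2 (total 28).

C 2, E 4, F 2, G 2, A 13, D 3, B 2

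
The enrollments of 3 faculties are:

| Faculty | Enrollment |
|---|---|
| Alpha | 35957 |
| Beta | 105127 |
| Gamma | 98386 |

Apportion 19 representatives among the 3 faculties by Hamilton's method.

Alpha: 3, Beta: 8, Gamma: 8

Total 239470; standard divisor 239470/19 ≈ 12603.684.
Standard quotas: Alpha 2.8529, Beta 8.3410, Gamma 7.8061.
Lower quotas: Alpha 2, Beta 8, Gamma 7 (sum 17, leaving 2 seats).
Remainders in descending order: Alpha 0.8529, Gamma 0.8061, Beta 0.3410.
Largest remainders: Alpha, Gamma receive the extra seats.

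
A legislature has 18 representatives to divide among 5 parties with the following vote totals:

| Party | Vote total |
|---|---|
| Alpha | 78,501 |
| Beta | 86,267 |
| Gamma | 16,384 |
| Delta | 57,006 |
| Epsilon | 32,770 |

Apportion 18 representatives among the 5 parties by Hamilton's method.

Standard divisor: 270928 ÷ 18 ≈ 15051.556.
Standard quotas: Alpha 5.2155, Beta 5.7314, Gamma 1.0885, Delta 3.7874, Epsilon 2.1772.
Lower quotas: Alpha 5, Beta 5, Gamma 1, Delta 3, Epsilon 2 (sum 16, leaving 2 seats).
Remainders in descending order: Delta 0.7874, Beta 0.7314, Alpha 0.2155, Epsilon 0.1772, Gamma 0.0885.
The surplus seats go to Delta, Beta.

Alpha 5, Beta 6, Gamma 1, Delta 4, Epsilon 2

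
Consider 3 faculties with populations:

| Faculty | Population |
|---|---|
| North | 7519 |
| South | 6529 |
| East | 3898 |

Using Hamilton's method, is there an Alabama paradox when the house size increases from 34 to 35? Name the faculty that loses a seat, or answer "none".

East

At 34 seats: North 14, South 12, East 8.
At 35 seats: North 15, South 13, East 7.
East drops from 8 to 7.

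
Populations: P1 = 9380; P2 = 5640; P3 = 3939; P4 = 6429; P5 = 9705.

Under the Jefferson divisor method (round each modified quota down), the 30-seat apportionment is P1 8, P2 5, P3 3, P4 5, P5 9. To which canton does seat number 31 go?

Priority for the next seat is population ÷ (current seats + 1).
Priorities: P1 1042.222, P2 940.000, P3 984.750, P4 1071.500, P5 970.500.
Highest priority: P4.

P4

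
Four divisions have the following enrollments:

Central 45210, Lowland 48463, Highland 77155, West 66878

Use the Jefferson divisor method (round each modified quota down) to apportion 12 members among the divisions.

Central 2; Lowland 2; Highland 4; West 4

Standard divisor 237706/12 ≈ 19808.833; standard quotas: Central 2.282, Lowland 2.447, Highland 3.895, West 3.376.
Rounding down gives 2, 2, 3, 3 = 10 seats, so the divisor must be adjusted.
With modified divisor 16400: modified quotas Central 2.757, Lowland 2.955, Highland 4.705, West 4.078.
Rounding down: Central 2, Lowland 2, Highland 4, West 4 (total 12).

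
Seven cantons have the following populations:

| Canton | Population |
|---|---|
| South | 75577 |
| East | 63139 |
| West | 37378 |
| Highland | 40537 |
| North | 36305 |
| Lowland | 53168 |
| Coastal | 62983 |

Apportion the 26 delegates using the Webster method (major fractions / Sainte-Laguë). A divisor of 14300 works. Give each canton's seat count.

With modified divisor 14300: modified quotas South 5.285, East 4.415, West 2.614, Highland 2.835, North 2.539, Lowland 3.718, Coastal 4.404.
Rounding to the nearest integer: South 5, East 4, West 3, Highland 3, North 3, Lowland 4, Coastal 4 (total 26).

South: 5, East: 4, West: 3, Highland: 3, North: 3, Lowland: 4, Coastal: 4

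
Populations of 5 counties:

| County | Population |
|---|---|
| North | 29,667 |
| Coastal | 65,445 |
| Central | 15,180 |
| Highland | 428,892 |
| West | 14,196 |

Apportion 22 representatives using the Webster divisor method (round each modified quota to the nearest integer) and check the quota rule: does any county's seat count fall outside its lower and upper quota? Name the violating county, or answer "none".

Highland

Standard quotas: North 1.179, Coastal 2.602, Central 0.603, Highland 17.051, West 0.564.
Webster allocation: North 1, Coastal 3, Central 1, Highland 16, West 1.
Highland has quota 17.051 (lower 17, upper 18) but receives 16 — outside the quota interval.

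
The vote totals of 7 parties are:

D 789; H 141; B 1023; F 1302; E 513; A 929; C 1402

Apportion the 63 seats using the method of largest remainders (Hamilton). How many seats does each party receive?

D 8; H 1; B 11; F 13; E 5; A 10; C 15

Total 6099; standard divisor 6099/63 ≈ 96.81.
Standard quotas: D 8.150, H 1.456, B 10.567, F 13.449, E 5.299, A 9.596, C 14.482.
Lower quotas: D 8, H 1, B 10, F 13, E 5, A 9, C 14 (sum 60, leaving 3 seats).
Remainders in descending order: A 0.596, B 0.567, C 0.482, H 0.456, F 0.449, E 0.299, D 0.150.
Largest remainders: A, B, C receive the extra seats.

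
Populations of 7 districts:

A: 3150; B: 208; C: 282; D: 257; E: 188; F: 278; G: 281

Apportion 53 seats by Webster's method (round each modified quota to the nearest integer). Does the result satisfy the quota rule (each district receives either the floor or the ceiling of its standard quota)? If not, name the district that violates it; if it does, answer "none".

A

Standard quotas: A 35.950, B 2.374, C 3.218, D 2.933, E 2.146, F 3.173, G 3.207.
Webster allocation: A 37, B 2, C 3, D 3, E 2, F 3, G 3.
A has quota 35.950 (lower 35, upper 36) but receives 37 — outside the quota interval.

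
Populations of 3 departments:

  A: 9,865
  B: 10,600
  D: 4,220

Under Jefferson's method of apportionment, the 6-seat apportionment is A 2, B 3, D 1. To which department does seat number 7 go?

Priority for the next seat is population ÷ (current seats + 1).
Priorities: A 3288.333, B 2650.000, D 2110.000.
Highest priority: A.

A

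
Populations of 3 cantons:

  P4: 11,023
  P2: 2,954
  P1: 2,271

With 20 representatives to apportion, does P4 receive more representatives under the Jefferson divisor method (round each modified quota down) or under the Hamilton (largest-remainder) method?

Jefferson

Jefferson: P4 14, P2 3, P1 3.
Hamilton: P4 13, P2 4, P1 3.
P4 gets 14 under Jefferson and 13 under Hamilton.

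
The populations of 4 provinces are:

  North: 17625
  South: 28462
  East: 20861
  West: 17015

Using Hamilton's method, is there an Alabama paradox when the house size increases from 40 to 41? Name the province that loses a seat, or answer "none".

none

At 40 seats: North 8, South 14, East 10, West 8.
At 41 seats: North 9, South 14, East 10, West 8.
No province's allocation decreased.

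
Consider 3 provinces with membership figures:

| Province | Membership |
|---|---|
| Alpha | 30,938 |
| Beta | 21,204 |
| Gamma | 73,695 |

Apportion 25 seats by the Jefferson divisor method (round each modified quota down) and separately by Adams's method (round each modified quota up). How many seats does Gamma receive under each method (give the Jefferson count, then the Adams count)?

Jefferson: Alpha 6, Beta 4, Gamma 15.
Adams: Alpha 6, Beta 5, Gamma 14.
Gamma gets 15 under Jefferson and 14 under Adams.

15 and 14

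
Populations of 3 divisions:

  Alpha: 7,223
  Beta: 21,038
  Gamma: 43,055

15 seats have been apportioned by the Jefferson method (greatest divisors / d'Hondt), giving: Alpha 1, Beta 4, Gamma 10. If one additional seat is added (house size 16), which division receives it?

Priority for the next seat is population ÷ (current seats + 1).
Priorities: Alpha 3611.500, Beta 4207.600, Gamma 3914.091.
Highest priority: Beta.

Beta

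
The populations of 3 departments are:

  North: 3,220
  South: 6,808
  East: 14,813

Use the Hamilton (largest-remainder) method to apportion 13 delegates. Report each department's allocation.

North 2; South 3; East 8

The standard divisor is 24841/13 ≈ 1910.846.
Standard quotas: North 1.6851, South 3.5628, East 7.7521.
Lower quotas: North 1, South 3, East 7 (sum 11, leaving 2 seats).
Remainders in descending order: East 0.7521, North 0.6851, South 0.5628.
Largest remainders: East, North receive the extra seats.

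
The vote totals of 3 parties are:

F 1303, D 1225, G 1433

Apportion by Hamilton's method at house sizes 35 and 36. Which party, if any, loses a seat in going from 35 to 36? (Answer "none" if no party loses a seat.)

none

At 35 seats: F 11, D 11, G 13.
At 36 seats: F 12, D 11, G 13.
No party's allocation decreased.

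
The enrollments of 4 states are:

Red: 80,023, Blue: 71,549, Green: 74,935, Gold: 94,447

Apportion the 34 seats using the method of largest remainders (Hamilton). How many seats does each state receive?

The standard divisor is 320954/34 ≈ 9439.824.
Standard quotas: Red 8.4772, Blue 7.5795, Green 7.9382, Gold 10.0052.
Lower quotas: Red 8, Blue 7, Green 7, Gold 10 (sum 32, leaving 2 seats).
Remainders in descending order: Green 0.9382, Blue 0.5795, Red 0.4772, Gold 0.0052.
The surplus seats go to Green, Blue.

Red: 8, Blue: 8, Green: 8, Gold: 10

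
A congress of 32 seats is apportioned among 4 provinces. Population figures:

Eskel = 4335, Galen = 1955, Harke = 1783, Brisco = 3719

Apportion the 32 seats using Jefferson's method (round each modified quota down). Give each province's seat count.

Standard divisor 11792/32 ≈ 368.5; standard quotas: Eskel 11.764, Galen 5.305, Harke 4.839, Brisco 10.092.
Rounding down gives 11, 5, 4, 10 = 30 seats, so the divisor must be adjusted.
With modified divisor 350: modified quotas Eskel 12.386, Galen 5.586, Harke 5.094, Brisco 10.626.
Rounding down: Eskel 12, Galen 5, Harke 5, Brisco 10 (total 32).

Eskel 12; Galen 5; Harke 5; Brisco 10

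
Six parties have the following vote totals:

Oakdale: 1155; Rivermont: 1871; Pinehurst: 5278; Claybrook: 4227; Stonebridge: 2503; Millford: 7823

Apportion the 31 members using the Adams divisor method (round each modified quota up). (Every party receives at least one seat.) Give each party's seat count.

Oakdale=2, Rivermont=3, Pinehurst=7, Claybrook=6, Stonebridge=3, Millford=10

Standard divisor 22857/31 ≈ 737.323; standard quotas: Oakdale 1.566, Rivermont 2.538, Pinehurst 7.158, Claybrook 5.733, Stonebridge 3.395, Millford 10.610.
Rounding up gives 2, 3, 8, 6, 4, 11 = 34 seats, so the divisor must be adjusted.
With modified divisor 840: modified quotas Oakdale 1.375, Rivermont 2.227, Pinehurst 6.283, Claybrook 5.032, Stonebridge 2.980, Millford 9.313.
Rounding up: Oakdale 2, Rivermont 3, Pinehurst 7, Claybrook 6, Stonebridge 3, Millford 10 (total 31).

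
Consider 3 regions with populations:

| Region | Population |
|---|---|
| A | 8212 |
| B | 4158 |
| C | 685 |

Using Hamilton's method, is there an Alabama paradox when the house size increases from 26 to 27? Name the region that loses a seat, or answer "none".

At 26 seats: A 16, B 8, C 2.
At 27 seats: A 17, B 9, C 1.
C drops from 2 to 1.

C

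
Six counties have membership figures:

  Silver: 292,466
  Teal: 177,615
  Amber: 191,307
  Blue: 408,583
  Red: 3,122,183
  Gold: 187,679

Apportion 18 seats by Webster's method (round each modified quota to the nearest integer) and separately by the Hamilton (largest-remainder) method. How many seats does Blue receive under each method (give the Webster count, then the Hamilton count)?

2 and 1

Webster: Silver 1, Teal 1, Amber 1, Blue 2, Red 12, Gold 1.
Hamilton: Silver 1, Teal 1, Amber 1, Blue 1, Red 13, Gold 1.
Blue gets 2 under Webster and 1 under Hamilton.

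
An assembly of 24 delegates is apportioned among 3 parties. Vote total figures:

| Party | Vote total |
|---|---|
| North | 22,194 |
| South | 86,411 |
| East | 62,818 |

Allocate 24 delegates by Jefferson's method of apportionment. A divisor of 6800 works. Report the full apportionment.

North=3, South=12, East=9

With modified divisor 6800: modified quotas North 3.264, South 12.707, East 9.238.
Rounding down: North 3, South 12, East 9 (total 24).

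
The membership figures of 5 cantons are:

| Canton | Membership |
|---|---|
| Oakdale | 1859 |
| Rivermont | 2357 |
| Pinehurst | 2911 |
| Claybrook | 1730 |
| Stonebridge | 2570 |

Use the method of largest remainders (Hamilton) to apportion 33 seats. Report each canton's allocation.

The standard divisor is 11427/33 ≈ 346.273.
Standard quotas: Oakdale 5.369, Rivermont 6.807, Pinehurst 8.407, Claybrook 4.996, Stonebridge 7.422.
Lower quotas: Oakdale 5, Rivermont 6, Pinehurst 8, Claybrook 4, Stonebridge 7 (sum 30, leaving 3 seats).
Remainders in descending order: Claybrook 0.996, Rivermont 0.807, Stonebridge 0.422, Pinehurst 0.407, Oakdale 0.369.
The surplus seats go to Claybrook, Rivermont, Stonebridge.

Oakdale 5, Rivermont 7, Pinehurst 8, Claybrook 5, Stonebridge 8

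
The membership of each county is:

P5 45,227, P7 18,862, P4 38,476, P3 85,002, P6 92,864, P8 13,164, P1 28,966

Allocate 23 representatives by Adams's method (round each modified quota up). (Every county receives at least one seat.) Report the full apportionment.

P5 3, P7 2, P4 3, P3 6, P6 6, P8 1, P1 2

Standard divisor 322561/23 ≈ 14024.391; standard quotas: P5 3.225, P7 1.345, P4 2.744, P3 6.061, P6 6.622, P8 0.939, P1 2.065.
Rounding up gives 4, 2, 3, 7, 7, 1, 3 = 27 seats, so the divisor must be adjusted.
With modified divisor 16200: modified quotas P5 2.792, P7 1.164, P4 2.375, P3 5.247, P6 5.732, P8 0.813, P1 1.788.
Rounding up: P5 3, P7 2, P4 3, P3 6, P6 6, P8 1, P1 2 (total 23).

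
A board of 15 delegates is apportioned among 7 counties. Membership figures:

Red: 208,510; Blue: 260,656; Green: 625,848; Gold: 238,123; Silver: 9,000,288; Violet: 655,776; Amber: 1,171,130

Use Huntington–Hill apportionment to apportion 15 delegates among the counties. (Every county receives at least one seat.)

Red: 1, Blue: 1, Green: 1, Gold: 1, Silver: 9, Violet: 1, Amber: 1

With divisor 1.0047e+06: modified quotas Red 0.208, Blue 0.259, Green 0.623, Gold 0.237, Silver 8.958, Violet 0.653, Amber 1.166.
Geometric-mean thresholds: Red (min 1), Blue (min 1), Green (min 1), Gold (min 1), Silver √(8·9)=8.485, Violet (min 1), Amber √(1·2)=1.414.
Each quota rounded against its threshold gives Red 1, Blue 1, Green 1, Gold 1, Silver 9, Violet 1, Amber 1 (total 15).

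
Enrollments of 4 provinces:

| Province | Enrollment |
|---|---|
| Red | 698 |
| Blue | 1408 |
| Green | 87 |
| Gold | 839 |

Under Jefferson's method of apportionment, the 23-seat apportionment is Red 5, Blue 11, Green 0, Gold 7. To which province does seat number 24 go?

Priority for the next seat is population ÷ (current seats + 1).
Priorities: Red 116.333, Blue 117.333, Green 87.000, Gold 104.875.
Highest priority: Blue.

Blue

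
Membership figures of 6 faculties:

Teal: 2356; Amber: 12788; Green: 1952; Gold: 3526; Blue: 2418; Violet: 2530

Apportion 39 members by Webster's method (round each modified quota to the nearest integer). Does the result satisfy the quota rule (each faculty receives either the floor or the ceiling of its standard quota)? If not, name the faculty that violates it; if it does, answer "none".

none

Standard quotas: Teal 3.593, Amber 19.505, Green 2.977, Gold 5.378, Blue 3.688, Violet 3.859.
Webster allocation: Teal 4, Amber 19, Green 3, Gold 5, Blue 4, Violet 4.
Every allocation lies between the lower and upper quota.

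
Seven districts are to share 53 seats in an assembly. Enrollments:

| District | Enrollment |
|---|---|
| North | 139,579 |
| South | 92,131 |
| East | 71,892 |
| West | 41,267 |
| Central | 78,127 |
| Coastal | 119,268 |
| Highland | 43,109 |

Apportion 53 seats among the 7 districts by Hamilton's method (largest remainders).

North: 13; South: 8; East: 6; West: 4; Central: 7; Coastal: 11; Highland: 4

Standard divisor: 585373 ÷ 53 ≈ 11044.774.
Standard quotas: North 12.6376, South 8.3416, East 6.5091, West 3.7363, Central 7.0737, Coastal 10.7986, Highland 3.9031.
Lower quotas: North 12, South 8, East 6, West 3, Central 7, Coastal 10, Highland 3 (sum 49, leaving 4 seats).
Remainders in descending order: Highland 0.9031, Coastal 0.7986, West 0.7363, North 0.6376, East 0.5091, South 0.3416, Central 0.0737.
The surplus seats go to Highland, Coastal, West, North.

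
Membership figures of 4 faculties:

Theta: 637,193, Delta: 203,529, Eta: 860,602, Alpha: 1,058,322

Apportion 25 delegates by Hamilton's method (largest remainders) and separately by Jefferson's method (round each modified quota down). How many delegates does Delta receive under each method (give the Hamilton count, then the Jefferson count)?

Hamilton: Theta 6, Delta 2, Eta 8, Alpha 9.
Jefferson: Theta 6, Delta 1, Eta 8, Alpha 10.
Delta gets 2 under Hamilton and 1 under Jefferson.

2 and 1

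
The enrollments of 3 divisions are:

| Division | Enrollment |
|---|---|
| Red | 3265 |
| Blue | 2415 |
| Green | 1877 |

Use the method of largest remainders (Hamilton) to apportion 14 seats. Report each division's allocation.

Standard divisor: 7557 ÷ 14 ≈ 539.786.
Standard quotas: Red 6.049, Blue 4.474, Green 3.477.
Lower quotas: Red 6, Blue 4, Green 3 (sum 13, leaving 1 seat).
Remainders in descending order: Green 0.477, Blue 0.474, Red 0.049.
Largest remainder: Green receives the extra seat.

Red 6, Blue 4, Green 4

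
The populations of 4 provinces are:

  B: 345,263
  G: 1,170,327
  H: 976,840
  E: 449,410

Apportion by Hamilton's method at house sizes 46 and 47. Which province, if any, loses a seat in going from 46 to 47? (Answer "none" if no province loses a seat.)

At 46 seats: B 6, G 18, H 15, E 7.
At 47 seats: B 5, G 19, H 16, E 7.
B drops from 6 to 5.

B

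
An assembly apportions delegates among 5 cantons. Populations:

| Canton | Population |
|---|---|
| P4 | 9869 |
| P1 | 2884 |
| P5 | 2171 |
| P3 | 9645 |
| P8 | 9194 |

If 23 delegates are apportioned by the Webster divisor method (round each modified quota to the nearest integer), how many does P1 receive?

2

Standard divisor 33763/23 ≈ 1467.957; standard quotas: P4 6.723, P1 1.965, P5 1.479, P3 6.570, P8 6.263.
Rounding to the nearest integer gives P4 7, P1 2, P5 1, P3 7, P8 6 — total 23, matching the house size, so no adjustment is needed.
P1 receives 2.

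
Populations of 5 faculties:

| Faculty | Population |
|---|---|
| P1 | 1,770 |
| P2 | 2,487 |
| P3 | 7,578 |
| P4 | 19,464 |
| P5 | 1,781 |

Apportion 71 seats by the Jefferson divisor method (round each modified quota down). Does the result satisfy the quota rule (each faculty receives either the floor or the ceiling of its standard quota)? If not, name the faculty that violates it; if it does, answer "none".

P4

Standard quotas: P1 3.799, P2 5.338, P3 16.265, P4 41.776, P5 3.823.
Jefferson allocation: P1 3, P2 5, P3 17, P4 43, P5 3.
P4 has quota 41.776 (lower 41, upper 42) but receives 43 — outside the quota interval.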